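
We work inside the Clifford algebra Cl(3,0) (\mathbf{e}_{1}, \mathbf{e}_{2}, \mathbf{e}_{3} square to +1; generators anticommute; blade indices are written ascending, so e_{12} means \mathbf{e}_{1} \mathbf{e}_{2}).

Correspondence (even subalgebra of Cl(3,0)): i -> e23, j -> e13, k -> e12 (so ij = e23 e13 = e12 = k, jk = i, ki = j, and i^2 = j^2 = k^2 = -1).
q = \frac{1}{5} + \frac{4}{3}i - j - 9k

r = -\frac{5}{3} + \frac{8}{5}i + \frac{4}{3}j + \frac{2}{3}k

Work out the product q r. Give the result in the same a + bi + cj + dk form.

In blades: q = \frac{1}{5} - 9 e_{12} - e_{13} + \frac{4}{3} e_{23}, r = -\frac{5}{3} + \frac{2}{3} e_{12} + \frac{4}{3} e_{13} + \frac{8}{5} e_{23}.
Distribute q over r term by term (generator squares from the signature, products reordered to ascending indices): (\frac{1}{5})*r = -\frac{1}{3} + \frac{2}{15} e_{12} + \frac{4}{15} e_{13} + \frac{8}{25} e_{23}; (-9 e_{12})*r = 6 + 15 e_{12} - \frac{72}{5} e_{13} + 12 e_{23}; (-e_{13})*r = \frac{4}{3} + \frac{8}{5} e_{12} + \frac{5}{3} e_{13} - \frac{2}{3} e_{23}; (\frac{4}{3} e_{23})*r = -\frac{32}{15} + \frac{16}{9} e_{12} - \frac{8}{9} e_{13} - \frac{20}{9} e_{23}.
Sum: \frac{73}{15} + \frac{833}{45} e_{12} - \frac{601}{45} e_{13} + \frac{2122}{225} e_{23}; translating back through the correspondence:
Answer: \frac{73}{15} + \frac{2122}{225}i - \frac{601}{45}j + \frac{833}{45}k


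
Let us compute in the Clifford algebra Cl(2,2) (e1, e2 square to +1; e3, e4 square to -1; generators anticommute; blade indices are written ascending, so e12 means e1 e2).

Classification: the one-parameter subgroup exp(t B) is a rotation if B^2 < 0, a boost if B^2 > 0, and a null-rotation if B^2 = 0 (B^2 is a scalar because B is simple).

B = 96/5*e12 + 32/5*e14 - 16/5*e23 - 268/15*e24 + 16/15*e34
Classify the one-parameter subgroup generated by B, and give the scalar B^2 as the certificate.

B^2 term by term: the squares give (96/5)^2*(e12)^2 + (32/5)^2*(e14)^2 + (-16/5)^2*(e23)^2 + (-268/15)^2*(e24)^2 + (16/15)^2*(e34)^2 = 9216/25*(-1) + 1024/25*(+1) + 256/25*(+1) + 71824/225*(+1) + 256/225*(-1) = 16/25 (each basis 2-blade squares to minus the product of its generators' squares); cross terms between blades sharing an index anticommute and cancel; the commuting (index-disjoint) pairs give grade-4 terms 2*c*c'*(blade product), which cancel blade by blade — e1234: 1024/25 - 1024/25 = 0 — confirming B is simple. So B^2 = 16/25.
Answer: boost, certificate B^2 = 16/25. One invariant decides it: the square 16/25 survives every conjugation, and its sign is exactly the classification.


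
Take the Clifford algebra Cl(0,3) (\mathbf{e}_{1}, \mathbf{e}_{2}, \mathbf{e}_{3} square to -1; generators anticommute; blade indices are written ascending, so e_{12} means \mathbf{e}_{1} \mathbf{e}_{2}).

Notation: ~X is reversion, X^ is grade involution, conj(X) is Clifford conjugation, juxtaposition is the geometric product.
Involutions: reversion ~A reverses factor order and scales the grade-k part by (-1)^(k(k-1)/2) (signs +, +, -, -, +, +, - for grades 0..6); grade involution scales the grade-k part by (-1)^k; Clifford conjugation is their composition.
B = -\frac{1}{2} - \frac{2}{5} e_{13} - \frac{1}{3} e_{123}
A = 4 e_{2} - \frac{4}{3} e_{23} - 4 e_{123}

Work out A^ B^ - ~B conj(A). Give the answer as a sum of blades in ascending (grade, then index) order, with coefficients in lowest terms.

first term: \frac{4}{3} + \frac{4}{9} e_{1} + \frac{2}{5} e_{2} - \frac{8}{15} e_{12} - \frac{4}{3} e_{13} + \frac{2}{3} e_{23} - \frac{18}{5} e_{123}
second term: -\frac{4}{3} - \frac{4}{9} e_{1} + \frac{2}{5} e_{2} + \frac{8}{15} e_{12} - \frac{4}{3} e_{13} - \frac{2}{3} e_{23} + \frac{18}{5} e_{123}
Answer: \frac{8}{3} + \frac{8}{9} e_{1} - \frac{16}{15} e_{12} + \frac{4}{3} e_{23} - \frac{36}{5} e_{123}


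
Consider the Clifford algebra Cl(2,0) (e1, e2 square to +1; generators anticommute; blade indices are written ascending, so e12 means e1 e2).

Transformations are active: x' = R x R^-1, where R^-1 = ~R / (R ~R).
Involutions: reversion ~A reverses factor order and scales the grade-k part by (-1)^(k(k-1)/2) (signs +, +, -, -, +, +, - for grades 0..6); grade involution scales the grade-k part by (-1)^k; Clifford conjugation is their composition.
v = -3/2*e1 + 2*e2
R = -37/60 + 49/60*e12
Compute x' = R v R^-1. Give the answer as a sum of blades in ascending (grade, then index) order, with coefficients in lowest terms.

~R = -37/60 - 49/60*e12, and R ~R = 377/360, so R^-1 = ~R / (377/360).
R v = 307/120*e1 - 1/120*e2
Answer: -2852/1885*e1 - 7503/3770*e2


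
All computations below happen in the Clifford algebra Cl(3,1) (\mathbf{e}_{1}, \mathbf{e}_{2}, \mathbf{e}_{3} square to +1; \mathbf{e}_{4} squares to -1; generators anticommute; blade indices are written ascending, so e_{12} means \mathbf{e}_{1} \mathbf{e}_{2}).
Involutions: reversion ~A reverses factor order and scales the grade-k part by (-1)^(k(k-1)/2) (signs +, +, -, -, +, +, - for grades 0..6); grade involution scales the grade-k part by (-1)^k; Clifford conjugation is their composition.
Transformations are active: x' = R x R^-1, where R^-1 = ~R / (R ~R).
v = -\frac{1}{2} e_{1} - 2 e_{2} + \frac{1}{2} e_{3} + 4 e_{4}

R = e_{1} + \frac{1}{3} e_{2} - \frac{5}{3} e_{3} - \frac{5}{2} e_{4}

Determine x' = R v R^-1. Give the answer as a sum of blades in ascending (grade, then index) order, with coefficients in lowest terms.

~R = e_{1} + \frac{1}{3} e_{2} - \frac{5}{3} e_{3} - \frac{5}{2} e_{4}, and R ~R = -\frac{85}{36}, so R^-1 = ~R / (-\frac{85}{36}).
R v = 8 - \frac{11}{6} e_{12} - \frac{1}{3} e_{13} + \frac{11}{4} e_{14} - \frac{19}{6} e_{23} - \frac{11}{3} e_{24} - \frac{65}{12} e_{34}
Answer: -\frac{1067}{170} e_{1} - \frac{22}{85} e_{2} + \frac{367}{34} e_{3} + \frac{220}{17} e_{4}


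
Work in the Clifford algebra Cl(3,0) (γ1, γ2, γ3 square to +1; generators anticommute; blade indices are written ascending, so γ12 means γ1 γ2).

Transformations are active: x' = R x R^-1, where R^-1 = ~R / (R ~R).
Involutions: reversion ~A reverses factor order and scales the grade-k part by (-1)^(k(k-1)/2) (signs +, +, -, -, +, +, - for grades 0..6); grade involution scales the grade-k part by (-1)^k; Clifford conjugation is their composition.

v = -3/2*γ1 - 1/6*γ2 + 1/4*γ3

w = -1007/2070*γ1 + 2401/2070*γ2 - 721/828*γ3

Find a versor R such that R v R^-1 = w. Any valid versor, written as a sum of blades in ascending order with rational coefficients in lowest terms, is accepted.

Key observation: q(v) = q(w) = 337/144 (sandwiches preserve the norm), so R = v + w = -2056/1035*γ1 + 1028/1035*γ2 - 257/414*γ3 works whenever it is invertible — the component of v along it is kept and (v - w)/2 reverses, sending v to w.
Answer: -2056/1035*γ1 + 1028/1035*γ2 - 257/414*γ3


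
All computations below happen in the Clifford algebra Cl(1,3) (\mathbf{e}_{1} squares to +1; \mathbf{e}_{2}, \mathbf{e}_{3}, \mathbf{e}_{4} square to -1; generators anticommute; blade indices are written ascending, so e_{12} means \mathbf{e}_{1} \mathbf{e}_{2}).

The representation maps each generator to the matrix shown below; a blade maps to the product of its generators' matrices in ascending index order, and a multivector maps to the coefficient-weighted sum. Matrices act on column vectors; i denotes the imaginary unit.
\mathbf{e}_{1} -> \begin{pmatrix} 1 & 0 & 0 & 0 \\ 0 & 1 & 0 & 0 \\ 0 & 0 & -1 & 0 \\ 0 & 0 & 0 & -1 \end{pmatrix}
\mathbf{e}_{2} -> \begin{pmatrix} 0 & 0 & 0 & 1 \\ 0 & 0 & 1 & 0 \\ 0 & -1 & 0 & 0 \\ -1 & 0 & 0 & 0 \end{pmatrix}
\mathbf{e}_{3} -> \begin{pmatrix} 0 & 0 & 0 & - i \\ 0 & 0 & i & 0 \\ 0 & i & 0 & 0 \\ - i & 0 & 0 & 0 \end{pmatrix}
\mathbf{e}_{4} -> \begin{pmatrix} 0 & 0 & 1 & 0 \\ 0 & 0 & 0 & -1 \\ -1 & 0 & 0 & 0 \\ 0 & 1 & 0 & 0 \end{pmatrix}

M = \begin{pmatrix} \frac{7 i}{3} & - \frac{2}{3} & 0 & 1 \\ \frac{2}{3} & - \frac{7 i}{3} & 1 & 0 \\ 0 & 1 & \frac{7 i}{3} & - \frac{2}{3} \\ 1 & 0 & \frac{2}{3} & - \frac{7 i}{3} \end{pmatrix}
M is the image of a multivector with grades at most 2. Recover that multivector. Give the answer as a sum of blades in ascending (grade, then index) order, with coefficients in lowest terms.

Method: the blade images are trace-orthogonal — tr(rho(e_A) rho(e_B)^-1) = 4 if A = B and 0 otherwise — and rho(e_A)^-1 = (e_A)^2 * rho(e_A) with (e_A)^2 = +1 or -1, so the coefficient of e_A in the preimage is (e_A)^2 * tr(M rho(e_A))/4.
Nonzero projections over blades of grade <= 2: e_{12}: (e_{12})^2 = +1, tr(M rho(e_{12})) = 4, coefficient 1; e_{23}: (e_{23})^2 = -1, tr(M rho(e_{23})) = \frac{28}{3}, coefficient -\frac{7}{3}; e_{24}: (e_{24})^2 = -1, tr(M rho(e_{24})) = \frac{8}{3}, coefficient -\frac{2}{3}. Every other blade of grade <= 2 projects to 0.
Answer: e_{12} - \frac{7}{3} e_{23} - \frac{2}{3} e_{24}


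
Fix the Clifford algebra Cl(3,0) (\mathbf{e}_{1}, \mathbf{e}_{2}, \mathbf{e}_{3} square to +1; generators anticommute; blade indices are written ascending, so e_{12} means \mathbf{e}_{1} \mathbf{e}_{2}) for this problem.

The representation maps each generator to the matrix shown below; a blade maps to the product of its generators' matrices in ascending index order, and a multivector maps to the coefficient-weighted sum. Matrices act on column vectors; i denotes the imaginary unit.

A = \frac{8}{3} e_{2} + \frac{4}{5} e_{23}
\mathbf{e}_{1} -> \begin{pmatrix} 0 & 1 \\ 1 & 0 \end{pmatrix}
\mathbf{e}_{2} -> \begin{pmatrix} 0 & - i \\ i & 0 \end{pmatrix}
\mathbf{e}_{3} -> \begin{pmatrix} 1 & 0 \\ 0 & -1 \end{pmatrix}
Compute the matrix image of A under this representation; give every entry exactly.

Bivector images (products of the table entries): rho(e_{23}) = rho(\mathbf{e}_{2})rho(\mathbf{e}_{3}) = \begin{pmatrix} 0 & i \\ i & 0 \end{pmatrix}.
M = (\frac{8}{3})*rho(e_{2}) + (\frac{4}{5})*rho(e_{23}), summed entrywise:
Answer: \begin{pmatrix} 0 & - \frac{28 i}{15} \\ \frac{52 i}{15} & 0 \end{pmatrix}


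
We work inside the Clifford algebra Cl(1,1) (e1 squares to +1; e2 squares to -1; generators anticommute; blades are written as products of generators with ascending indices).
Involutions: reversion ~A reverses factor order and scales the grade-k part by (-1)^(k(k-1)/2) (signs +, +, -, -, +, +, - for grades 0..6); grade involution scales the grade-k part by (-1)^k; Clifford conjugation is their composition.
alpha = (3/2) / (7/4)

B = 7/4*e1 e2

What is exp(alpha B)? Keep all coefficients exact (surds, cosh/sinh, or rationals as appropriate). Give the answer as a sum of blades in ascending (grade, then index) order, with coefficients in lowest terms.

B^2 = (7/4)^2*(e1 e2)^2 = 49/16*(+1) = 49/16 (a basis 2-blade squares to minus the product of its generators' squares).
B^2 = 49/16 — a positive square means the series sums to a boost: l = 7/4, alpha*l = 3/2, so exp(alpha B) = cosh(3/2) + (sinh(3/2)/(7/4))*B = cosh(3/2) + (4*sinh(3/2)/7)*B.
Answer: cosh(3/2) + sinh(3/2)*e1 e2


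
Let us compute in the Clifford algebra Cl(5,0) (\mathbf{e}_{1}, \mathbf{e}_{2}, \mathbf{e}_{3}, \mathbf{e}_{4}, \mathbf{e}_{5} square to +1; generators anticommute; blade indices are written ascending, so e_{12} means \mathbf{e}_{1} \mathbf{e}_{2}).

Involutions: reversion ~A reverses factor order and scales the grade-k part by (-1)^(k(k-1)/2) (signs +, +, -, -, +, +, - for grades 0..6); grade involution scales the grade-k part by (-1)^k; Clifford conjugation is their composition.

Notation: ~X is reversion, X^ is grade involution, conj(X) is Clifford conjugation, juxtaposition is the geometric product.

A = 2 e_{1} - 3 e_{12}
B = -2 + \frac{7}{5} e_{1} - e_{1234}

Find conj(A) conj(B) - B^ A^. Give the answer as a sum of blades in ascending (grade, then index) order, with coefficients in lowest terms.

first term: \frac{14}{5} + 4 e_{1} + \frac{21}{5} e_{2} - 6 e_{12} + 3 e_{34} + 2 e_{234}
second term: \frac{14}{5} + 4 e_{1} + \frac{21}{5} e_{2} + 6 e_{12} - 3 e_{34} - 2 e_{234}
Answer: -12 e_{12} + 6 e_{34} + 4 e_{234}


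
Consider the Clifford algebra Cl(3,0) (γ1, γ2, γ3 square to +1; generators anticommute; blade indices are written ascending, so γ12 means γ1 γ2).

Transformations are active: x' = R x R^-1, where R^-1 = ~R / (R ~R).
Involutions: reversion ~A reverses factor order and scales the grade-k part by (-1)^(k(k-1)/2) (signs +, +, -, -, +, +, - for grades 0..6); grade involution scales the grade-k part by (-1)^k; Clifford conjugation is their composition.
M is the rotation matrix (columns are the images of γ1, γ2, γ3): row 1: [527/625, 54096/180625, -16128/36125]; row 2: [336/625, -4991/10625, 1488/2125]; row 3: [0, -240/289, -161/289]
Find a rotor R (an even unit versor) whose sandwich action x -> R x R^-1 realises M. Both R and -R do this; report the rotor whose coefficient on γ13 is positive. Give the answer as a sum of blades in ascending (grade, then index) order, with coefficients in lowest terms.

Method: write R = a + b12*γ12 + b13*γ13 + b23*γ23 with a^2 + b12^2 + b13^2 + b23^2 = 1 (so R^-1 = ~R). Expanding the columns R e_j ~R gives tr M = 4a^2 - 1 and, from the antisymmetric part, M21 - M12 = -4a*b12, M13 - M31 = 4a*b13, M32 - M23 = -4a*b23.
Here tr M = -33169/180625, so a^2 = (1 + tr M)/4 = 36864/180625 and a = ±192/425. Taking a = 192/425: M21 - M12 = 43008/180625, M13 - M31 = -16128/36125, M32 - M23 = -55296/36125, giving b12 = -56/425, b13 = -21/85, b23 = 72/85, i.e. R = 192/425 - 56/425*γ12 - 21/85*γ13 + 72/85*γ23.
Its γ13 coefficient is negative, so report the other preimage -R.
Answer: -192/425 + 56/425*γ12 + 21/85*γ13 - 72/85*γ23. Recall the cover is two-to-one: with M of trace -33169/180625, both preimages act alike, and the stated γ13 sign chooses the sheet.


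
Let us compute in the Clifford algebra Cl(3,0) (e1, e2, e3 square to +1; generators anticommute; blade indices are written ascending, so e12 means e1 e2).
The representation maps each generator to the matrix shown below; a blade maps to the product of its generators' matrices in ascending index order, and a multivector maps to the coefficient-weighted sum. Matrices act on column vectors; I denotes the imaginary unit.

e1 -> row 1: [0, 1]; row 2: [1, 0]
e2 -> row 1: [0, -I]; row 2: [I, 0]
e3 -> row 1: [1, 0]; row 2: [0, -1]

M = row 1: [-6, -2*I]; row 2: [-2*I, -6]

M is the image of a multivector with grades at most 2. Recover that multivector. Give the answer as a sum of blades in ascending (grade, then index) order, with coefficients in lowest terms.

Method: 1, rho(e1), rho(e2), rho(e3) form a trace-orthogonal basis of the 2x2 complex matrices (tr(X Y) = 2 if X = Y, else 0), so M = m0*1 + m1*rho(e1) + m2*rho(e2) + m3*rho(e3) with m0 = tr(M)/2 = -6, m1 = tr(M rho(e1))/2 = -2*I, m2 = tr(M rho(e2))/2 = 0, m3 = tr(M rho(e3))/2 = 0.
Multiplying table entries, the bivector images are rho(e12) = I*rho(e3), rho(e13) = -I*rho(e2), rho(e23) = I*rho(e1); with real blade coefficients the real parts of m0..m3 are the coefficients of 1, e1, e2, e3 and the imaginary parts give the bivectors (e23: Im m1, e13: -Im m2, e12: Im m3).
Answer: -6 - 2*e23


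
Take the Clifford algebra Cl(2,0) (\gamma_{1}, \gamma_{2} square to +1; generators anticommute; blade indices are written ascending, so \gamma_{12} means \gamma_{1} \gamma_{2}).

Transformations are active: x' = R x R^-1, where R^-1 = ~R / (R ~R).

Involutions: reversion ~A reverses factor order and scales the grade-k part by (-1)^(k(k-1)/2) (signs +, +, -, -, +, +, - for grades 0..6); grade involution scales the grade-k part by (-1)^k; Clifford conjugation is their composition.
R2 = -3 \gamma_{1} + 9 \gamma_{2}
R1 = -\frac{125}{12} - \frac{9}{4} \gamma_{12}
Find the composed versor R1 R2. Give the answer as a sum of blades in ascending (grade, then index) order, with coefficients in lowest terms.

Distribute over the terms of R1 (each basis-blade product reordered to ascending indices, repeated generators contracted through their squares):
(-\frac{125}{12}) R2 = \frac{125}{4} \gamma_{1} - \frac{375}{4} \gamma_{2}
(-\frac{9}{4} \gamma_{12}) R2 = -\frac{81}{4} \gamma_{1} - \frac{27}{4} \gamma_{2}
Summing the partial products and collecting blades:
Answer: 11 \gamma_{1} - \frac{201}{2} \gamma_{2}


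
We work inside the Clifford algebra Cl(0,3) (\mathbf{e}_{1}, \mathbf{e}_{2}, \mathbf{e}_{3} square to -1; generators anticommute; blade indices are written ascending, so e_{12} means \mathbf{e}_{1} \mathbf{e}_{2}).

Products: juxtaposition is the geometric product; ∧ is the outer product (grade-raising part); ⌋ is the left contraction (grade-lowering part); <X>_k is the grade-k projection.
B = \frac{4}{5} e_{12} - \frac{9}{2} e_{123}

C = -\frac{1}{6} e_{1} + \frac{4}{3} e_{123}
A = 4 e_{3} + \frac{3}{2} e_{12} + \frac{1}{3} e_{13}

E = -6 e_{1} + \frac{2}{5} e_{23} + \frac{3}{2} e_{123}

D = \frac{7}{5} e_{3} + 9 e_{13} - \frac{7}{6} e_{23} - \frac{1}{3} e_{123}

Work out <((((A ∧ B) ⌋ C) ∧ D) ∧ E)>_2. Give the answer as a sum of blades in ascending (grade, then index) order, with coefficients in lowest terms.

step 1: \frac{16}{5} e_{123}
step 2: \frac{64}{15}
step 3: \frac{448}{75} e_{3} + \frac{192}{5} e_{13} - \frac{224}{45} e_{23} - \frac{64}{45} e_{123}
step 4: \frac{896}{25} e_{13} + \frac{448}{15} e_{123}
step 5: \frac{896}{25} e_{13}
Answer: \frac{896}{25} e_{13}


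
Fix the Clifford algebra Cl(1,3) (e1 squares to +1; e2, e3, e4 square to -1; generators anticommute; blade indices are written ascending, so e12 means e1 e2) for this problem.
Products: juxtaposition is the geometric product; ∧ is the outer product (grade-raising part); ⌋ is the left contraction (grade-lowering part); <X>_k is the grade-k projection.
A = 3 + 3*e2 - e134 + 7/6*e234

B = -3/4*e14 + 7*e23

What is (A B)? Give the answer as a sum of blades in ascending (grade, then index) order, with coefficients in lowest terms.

step 1: -87/4*e3 - 49/6*e4 - 9/4*e14 + 21*e23 - 7/8*e123 - 19/4*e124
Answer: -87/4*e3 - 49/6*e4 - 9/4*e14 + 21*e23 - 7/8*e123 - 19/4*e124


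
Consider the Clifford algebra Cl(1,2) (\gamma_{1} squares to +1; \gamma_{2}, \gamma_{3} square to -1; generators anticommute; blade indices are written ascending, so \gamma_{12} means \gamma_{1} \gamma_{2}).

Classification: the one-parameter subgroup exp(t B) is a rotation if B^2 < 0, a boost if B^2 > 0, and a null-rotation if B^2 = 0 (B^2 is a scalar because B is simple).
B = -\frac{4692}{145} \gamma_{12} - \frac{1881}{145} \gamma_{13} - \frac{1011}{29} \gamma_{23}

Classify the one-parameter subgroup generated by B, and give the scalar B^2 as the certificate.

B^2 term by term: the squares give (-\frac{4692}{145})^2*(\gamma_{12})^2 + (-\frac{1881}{145})^2*(\gamma_{13})^2 + (-\frac{1011}{29})^2*(\gamma_{23})^2 = \frac{22014864}{21025}*(+1) + \frac{3538161}{21025}*(+1) + \frac{1022121}{841}*(-1) = 0 (each basis 2-blade squares to minus the product of its generators' squares); cross terms between blades sharing an index anticommute and cancel. So B^2 = 0.
Answer: null-rotation, certificate B^2 = 0. Note: conjugating B changes its blade decomposition but never the scalar B^2 = 0, whose sign settles the classification.


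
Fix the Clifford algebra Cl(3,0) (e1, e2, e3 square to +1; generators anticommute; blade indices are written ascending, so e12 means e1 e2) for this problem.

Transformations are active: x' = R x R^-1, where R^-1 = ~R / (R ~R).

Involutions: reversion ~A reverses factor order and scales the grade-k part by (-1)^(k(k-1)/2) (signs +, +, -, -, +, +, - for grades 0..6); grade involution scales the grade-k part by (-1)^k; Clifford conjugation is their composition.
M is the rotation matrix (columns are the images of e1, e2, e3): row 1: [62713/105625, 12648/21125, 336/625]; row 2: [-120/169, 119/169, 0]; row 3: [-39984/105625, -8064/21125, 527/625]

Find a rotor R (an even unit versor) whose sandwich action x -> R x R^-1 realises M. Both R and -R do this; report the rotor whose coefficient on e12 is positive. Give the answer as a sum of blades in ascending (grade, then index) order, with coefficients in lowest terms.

Method: write R = a + b12*e12 + b13*e13 + b23*e23 with a^2 + b12^2 + b13^2 + b23^2 = 1 (so R^-1 = ~R). Expanding the columns R e_j ~R gives tr M = 4a^2 - 1 and, from the antisymmetric part, M21 - M12 = -4a*b12, M13 - M31 = 4a*b13, M32 - M23 = -4a*b23.
Here tr M = 226151/105625, so a^2 = (1 + tr M)/4 = 82944/105625 and a = ±288/325. Taking a = 288/325: M21 - M12 = -27648/21125, M13 - M31 = 96768/105625, M32 - M23 = -8064/21125, giving b12 = 24/65, b13 = 84/325, b23 = 7/65, i.e. R = 288/325 + 24/65*e12 + 84/325*e13 + 7/65*e23.
Its e12 coefficient is already positive.
Answer: 288/325 + 24/65*e12 + 84/325*e13 + 7/65*e23. Note: both R and -R realise this M (trace 226151/105625); the covering map identifies them, and the e12-coefficient sign is the tie-breaker.


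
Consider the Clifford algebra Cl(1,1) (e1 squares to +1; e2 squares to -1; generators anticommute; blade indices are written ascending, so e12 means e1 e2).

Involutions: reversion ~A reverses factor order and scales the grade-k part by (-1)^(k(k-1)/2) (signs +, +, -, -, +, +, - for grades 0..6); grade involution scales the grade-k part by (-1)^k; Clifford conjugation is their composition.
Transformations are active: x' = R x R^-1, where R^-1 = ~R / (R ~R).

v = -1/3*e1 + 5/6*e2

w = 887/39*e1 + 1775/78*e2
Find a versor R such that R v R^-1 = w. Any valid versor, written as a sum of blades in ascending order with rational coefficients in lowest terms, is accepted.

Take R = v + w = 874/39*e1 + 920/39*e2. Because q(v) = q(w) = -7/12, conjugation by R sends v exactly to w.
Answer: 874/39*e1 + 920/39*e2


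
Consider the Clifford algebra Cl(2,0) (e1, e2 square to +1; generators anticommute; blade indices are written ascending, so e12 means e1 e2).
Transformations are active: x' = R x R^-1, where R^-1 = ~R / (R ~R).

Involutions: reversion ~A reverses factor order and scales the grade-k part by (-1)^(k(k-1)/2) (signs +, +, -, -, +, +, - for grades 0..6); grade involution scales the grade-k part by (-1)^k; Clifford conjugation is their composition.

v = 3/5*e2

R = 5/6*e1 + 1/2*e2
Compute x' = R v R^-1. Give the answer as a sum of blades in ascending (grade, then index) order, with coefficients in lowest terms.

~R = 5/6*e1 + 1/2*e2, and R ~R = 17/18, so R^-1 = ~R / (17/18).
R v = 3/10 + 1/2*e12
Answer: 9/17*e1 - 24/85*e2


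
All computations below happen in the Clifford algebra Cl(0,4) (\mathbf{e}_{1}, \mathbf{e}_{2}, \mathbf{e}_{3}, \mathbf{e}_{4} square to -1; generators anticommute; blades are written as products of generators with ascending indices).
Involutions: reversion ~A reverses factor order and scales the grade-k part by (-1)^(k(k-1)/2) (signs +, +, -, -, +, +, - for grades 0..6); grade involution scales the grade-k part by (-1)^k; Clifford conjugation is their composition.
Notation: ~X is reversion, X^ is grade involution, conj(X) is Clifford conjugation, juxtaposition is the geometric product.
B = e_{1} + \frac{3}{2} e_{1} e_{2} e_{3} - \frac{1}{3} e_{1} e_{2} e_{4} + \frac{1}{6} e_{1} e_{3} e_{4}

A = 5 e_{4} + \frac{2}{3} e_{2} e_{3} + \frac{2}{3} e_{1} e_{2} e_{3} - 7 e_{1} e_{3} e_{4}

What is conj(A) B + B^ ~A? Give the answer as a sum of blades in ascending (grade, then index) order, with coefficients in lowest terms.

first term: -\frac{1}{6} + e_{1} - \frac{5}{3} e_{1} e_{2} + \frac{5}{6} e_{1} e_{3} + 5 e_{1} e_{4} + \frac{5}{3} e_{2} e_{3} + \frac{191}{18} e_{2} e_{4} + \frac{65}{9} e_{3} e_{4} - \frac{2}{3} e_{1} e_{2} e_{3} + \frac{1}{9} e_{1} e_{2} e_{4} + \frac{2}{9} e_{1} e_{3} e_{4} + \frac{15}{2} e_{1} e_{2} e_{3} e_{4}
second term: -\frac{1}{6} - e_{1} - \frac{5}{3} e_{1} e_{2} + \frac{5}{6} e_{1} e_{3} - 5 e_{1} e_{4} - 3 e_{2} e_{3} - \frac{191}{18} e_{2} e_{4} + \frac{61}{9} e_{3} e_{4} + \frac{2}{3} e_{1} e_{2} e_{3} + \frac{1}{9} e_{1} e_{2} e_{4} + \frac{2}{9} e_{1} e_{3} e_{4} - \frac{15}{2} e_{1} e_{2} e_{3} e_{4}
Answer: -\frac{1}{3} - \frac{10}{3} e_{1} e_{2} + \frac{5}{3} e_{1} e_{3} - \frac{4}{3} e_{2} e_{3} + 14 e_{3} e_{4} + \frac{2}{9} e_{1} e_{2} e_{4} + \frac{4}{9} e_{1} e_{3} e_{4}


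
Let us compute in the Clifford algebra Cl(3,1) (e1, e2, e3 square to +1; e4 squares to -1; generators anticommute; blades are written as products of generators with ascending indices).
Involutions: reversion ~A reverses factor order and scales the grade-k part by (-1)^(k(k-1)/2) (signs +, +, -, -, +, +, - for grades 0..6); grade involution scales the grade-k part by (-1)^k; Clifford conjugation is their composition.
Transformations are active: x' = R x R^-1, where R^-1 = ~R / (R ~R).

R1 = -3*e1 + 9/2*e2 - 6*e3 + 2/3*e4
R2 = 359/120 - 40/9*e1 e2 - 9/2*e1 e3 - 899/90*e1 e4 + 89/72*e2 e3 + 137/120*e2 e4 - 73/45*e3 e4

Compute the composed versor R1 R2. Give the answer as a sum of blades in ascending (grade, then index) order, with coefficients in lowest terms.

Distribute over the terms of R1 (each basis-blade product reordered to ascending indices, repeated generators contracted through their squares):
(-3*e1) R2 = -359/40*e1 + 40/3*e2 + 27/2*e3 + 899/30*e4 - 89/24*e1 e2 e3 - 137/40*e1 e2 e4 + 73/15*e1 e3 e4
(9/2*e2) R2 = 20*e1 + 1077/80*e2 + 89/16*e3 + 411/80*e4 + 81/4*e1 e2 e3 + 899/20*e1 e2 e4 - 73/10*e2 e3 e4
(-6*e3) R2 = -27*e1 + 89/12*e2 - 359/20*e3 + 146/15*e4 + 80/3*e1 e2 e3 - 899/15*e1 e3 e4 + 137/20*e2 e3 e4
(2/3*e4) R2 = -899/135*e1 + 137/180*e2 - 146/135*e3 + 359/180*e4 - 80/27*e1 e2 e4 - 3*e1 e3 e4 + 89/108*e2 e3 e4
Summing the partial products and collecting blades:
Answer: -4889/216*e1 + 25181/720*e2 + 67/2160*e3 + 33719/720*e4 + 1037/24*e1 e2 e3 + 41647/1080*e1 e2 e4 - 871/15*e1 e3 e4 + 101/270*e2 e3 e4


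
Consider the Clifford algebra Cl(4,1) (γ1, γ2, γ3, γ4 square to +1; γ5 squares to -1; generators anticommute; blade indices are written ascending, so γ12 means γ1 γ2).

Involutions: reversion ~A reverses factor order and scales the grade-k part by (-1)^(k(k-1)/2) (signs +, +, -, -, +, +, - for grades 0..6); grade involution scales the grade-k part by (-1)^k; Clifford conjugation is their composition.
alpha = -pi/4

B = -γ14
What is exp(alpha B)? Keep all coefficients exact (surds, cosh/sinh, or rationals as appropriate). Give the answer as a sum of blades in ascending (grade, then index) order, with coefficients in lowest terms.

B^2 = (-1)^2*(γ14)^2 = 1*(-1) = -1 (a basis 2-blade squares to minus the product of its generators' squares).
B^2 = -1 — since the square is negative, the closed form is circular: l = 1, alpha*l = -pi/4, so exp(alpha B) = cos(-pi/4) + (sin(-pi/4)/1)*B = sqrt(2)/2 + (-sqrt(2)/2)*B.
Answer: sqrt(2)/2 + sqrt(2)/2*γ14


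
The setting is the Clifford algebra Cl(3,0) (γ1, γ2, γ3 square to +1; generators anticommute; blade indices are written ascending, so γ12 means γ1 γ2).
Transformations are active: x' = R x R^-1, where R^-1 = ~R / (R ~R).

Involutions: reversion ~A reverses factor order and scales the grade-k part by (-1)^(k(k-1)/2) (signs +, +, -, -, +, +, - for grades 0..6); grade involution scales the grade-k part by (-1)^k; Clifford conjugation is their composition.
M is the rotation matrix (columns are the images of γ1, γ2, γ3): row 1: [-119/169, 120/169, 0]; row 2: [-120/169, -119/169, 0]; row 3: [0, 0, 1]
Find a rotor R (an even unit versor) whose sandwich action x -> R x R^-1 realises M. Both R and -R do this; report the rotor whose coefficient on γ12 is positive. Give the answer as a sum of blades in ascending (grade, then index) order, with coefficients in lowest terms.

Method: write R = a + b12*γ12 + b13*γ13 + b23*γ23 with a^2 + b12^2 + b13^2 + b23^2 = 1 (so R^-1 = ~R). Expanding the columns R e_j ~R gives tr M = 4a^2 - 1 and, from the antisymmetric part, M21 - M12 = -4a*b12, M13 - M31 = 4a*b13, M32 - M23 = -4a*b23.
Here tr M = -69/169, so a^2 = (1 + tr M)/4 = 25/169 and a = ±5/13. Taking a = 5/13: M21 - M12 = -240/169, M13 - M31 = 0, M32 - M23 = 0, giving b12 = 12/13, b13 = 0, b23 = 0, i.e. R = 5/13 + 12/13*γ12.
Its γ12 coefficient is already positive.
Answer: 5/13 + 12/13*γ12. Note: both R and -R realise this M (trace -69/169); the covering map identifies them, and the γ12-coefficient sign is the tie-breaker.


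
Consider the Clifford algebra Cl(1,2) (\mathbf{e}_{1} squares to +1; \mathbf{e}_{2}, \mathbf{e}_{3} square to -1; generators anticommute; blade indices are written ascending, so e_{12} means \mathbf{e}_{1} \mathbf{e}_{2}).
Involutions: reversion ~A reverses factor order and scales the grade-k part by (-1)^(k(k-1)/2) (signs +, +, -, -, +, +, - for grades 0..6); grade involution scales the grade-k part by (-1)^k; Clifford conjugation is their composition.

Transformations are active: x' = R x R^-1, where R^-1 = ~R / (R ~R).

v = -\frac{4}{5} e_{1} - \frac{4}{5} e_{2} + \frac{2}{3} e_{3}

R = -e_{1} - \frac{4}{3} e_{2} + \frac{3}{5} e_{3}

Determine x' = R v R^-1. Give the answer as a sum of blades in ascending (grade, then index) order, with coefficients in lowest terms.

~R = -e_{1} - \frac{4}{3} e_{2} + \frac{3}{5} e_{3}, and R ~R = -\frac{256}{225}, so R^-1 = ~R / (-\frac{256}{225}).
R v = -\frac{2}{3} - \frac{4}{15} e_{12} - \frac{14}{75} e_{13} - \frac{92}{225} e_{23}
Answer: -\frac{119}{320} e_{1} - \frac{61}{80} e_{2} + \frac{7}{192} e_{3}


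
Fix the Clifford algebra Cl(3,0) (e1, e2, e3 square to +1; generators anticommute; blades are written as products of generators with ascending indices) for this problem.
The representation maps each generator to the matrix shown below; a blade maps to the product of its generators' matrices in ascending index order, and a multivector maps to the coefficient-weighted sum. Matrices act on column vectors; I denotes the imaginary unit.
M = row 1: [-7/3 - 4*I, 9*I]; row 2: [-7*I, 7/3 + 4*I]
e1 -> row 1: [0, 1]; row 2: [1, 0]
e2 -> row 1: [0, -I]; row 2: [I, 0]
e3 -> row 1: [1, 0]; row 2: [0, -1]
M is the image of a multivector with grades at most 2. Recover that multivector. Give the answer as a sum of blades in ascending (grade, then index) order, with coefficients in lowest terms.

Method: 1, rho(e1), rho(e2), rho(e3) form a trace-orthogonal basis of the 2x2 complex matrices (tr(X Y) = 2 if X = Y, else 0), so M = m0*1 + m1*rho(e1) + m2*rho(e2) + m3*rho(e3) with m0 = tr(M)/2 = 0, m1 = tr(M rho(e1))/2 = I, m2 = tr(M rho(e2))/2 = -8, m3 = tr(M rho(e3))/2 = -7/3 - 4*I.
Multiplying table entries, the bivector images are rho(e1 e2) = I*rho(e3), rho(e1 e3) = -I*rho(e2), rho(e2 e3) = I*rho(e1); with real blade coefficients the real parts of m0..m3 are the coefficients of 1, e1, e2, e3 and the imaginary parts give the bivectors (e2 e3: Im m1, e1 e3: -Im m2, e1 e2: Im m3).
Answer: -8*e2 - 7/3*e3 - 4*e1 e2 + e2 e3


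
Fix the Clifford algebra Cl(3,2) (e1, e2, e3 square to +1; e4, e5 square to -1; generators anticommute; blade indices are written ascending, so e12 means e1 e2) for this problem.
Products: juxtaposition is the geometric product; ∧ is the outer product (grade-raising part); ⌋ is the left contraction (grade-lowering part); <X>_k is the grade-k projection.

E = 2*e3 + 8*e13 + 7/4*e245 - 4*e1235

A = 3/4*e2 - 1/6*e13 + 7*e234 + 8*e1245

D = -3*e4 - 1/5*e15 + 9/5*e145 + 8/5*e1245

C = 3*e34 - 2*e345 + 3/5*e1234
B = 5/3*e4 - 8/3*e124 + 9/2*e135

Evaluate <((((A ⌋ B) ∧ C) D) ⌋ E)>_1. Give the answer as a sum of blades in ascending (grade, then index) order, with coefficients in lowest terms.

step 1: 3/4*e5 + 2*e14
step 2: 9/4*e345 + 9/20*e12345
step 3: 18/25*e3 + 81/20*e13 - 81/100*e23 - 27/4*e35 - 18/5*e123 - 9/20*e134 + 9/100*e234 - 27/20*e1235
step 4: -909/25 - 144/25*e1 - 72/5*e5 + 27*e12 - 81/25*e15 - 81/5*e25 - 72/25*e125
step 5: -144/25*e1 - 72/5*e5
Answer: -144/25*e1 - 72/5*e5


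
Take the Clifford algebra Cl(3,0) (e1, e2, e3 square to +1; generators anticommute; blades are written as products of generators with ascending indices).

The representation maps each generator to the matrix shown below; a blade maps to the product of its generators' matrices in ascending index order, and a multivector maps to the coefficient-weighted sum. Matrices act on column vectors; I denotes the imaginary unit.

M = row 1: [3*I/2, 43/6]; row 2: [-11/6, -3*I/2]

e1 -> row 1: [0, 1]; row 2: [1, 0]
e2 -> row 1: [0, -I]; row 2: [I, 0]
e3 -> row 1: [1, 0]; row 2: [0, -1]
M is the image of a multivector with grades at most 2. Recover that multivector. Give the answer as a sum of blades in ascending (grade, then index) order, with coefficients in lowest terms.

Method: 1, rho(e1), rho(e2), rho(e3) form a trace-orthogonal basis of the 2x2 complex matrices (tr(X Y) = 2 if X = Y, else 0), so M = m0*1 + m1*rho(e1) + m2*rho(e2) + m3*rho(e3) with m0 = tr(M)/2 = 0, m1 = tr(M rho(e1))/2 = 8/3, m2 = tr(M rho(e2))/2 = 9*I/2, m3 = tr(M rho(e3))/2 = 3*I/2.
Multiplying table entries, the bivector images are rho(e1 e2) = I*rho(e3), rho(e1 e3) = -I*rho(e2), rho(e2 e3) = I*rho(e1); with real blade coefficients the real parts of m0..m3 are the coefficients of 1, e1, e2, e3 and the imaginary parts give the bivectors (e2 e3: Im m1, e1 e3: -Im m2, e1 e2: Im m3).
Answer: 8/3*e1 + 3/2*e1 e2 - 9/2*e1 e3


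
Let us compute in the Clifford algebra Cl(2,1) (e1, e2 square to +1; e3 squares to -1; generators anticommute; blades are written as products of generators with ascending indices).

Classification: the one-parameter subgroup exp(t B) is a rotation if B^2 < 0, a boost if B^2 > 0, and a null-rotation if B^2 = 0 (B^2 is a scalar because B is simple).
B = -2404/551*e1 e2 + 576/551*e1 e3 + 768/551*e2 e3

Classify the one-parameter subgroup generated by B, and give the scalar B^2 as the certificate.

B^2 term by term: the squares give (-2404/551)^2*(e1 e2)^2 + (576/551)^2*(e1 e3)^2 + (768/551)^2*(e2 e3)^2 = 5779216/303601*(-1) + 331776/303601*(+1) + 589824/303601*(+1) = -16 (each basis 2-blade squares to minus the product of its generators' squares); cross terms between blades sharing an index anticommute and cancel. So B^2 = -16.
Answer: rotation, certificate B^2 = -16. The invariant at work: B^2 = -16 is unchanged by conjugation, hence its sign classifies the subgroup whatever basis B is written in.


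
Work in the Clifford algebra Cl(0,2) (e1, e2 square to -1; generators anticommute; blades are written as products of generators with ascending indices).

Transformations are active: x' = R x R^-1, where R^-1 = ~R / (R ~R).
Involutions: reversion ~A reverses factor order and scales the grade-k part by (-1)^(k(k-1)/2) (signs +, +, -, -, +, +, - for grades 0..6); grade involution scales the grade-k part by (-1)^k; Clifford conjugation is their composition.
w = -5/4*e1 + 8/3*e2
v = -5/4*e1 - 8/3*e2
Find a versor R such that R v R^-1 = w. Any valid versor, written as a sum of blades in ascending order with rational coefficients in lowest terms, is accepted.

Take R = v + w = -5/2*e1. Because q(v) = q(w) = -1249/144, conjugation by R sends v exactly to w.
Answer: -5/2*e1


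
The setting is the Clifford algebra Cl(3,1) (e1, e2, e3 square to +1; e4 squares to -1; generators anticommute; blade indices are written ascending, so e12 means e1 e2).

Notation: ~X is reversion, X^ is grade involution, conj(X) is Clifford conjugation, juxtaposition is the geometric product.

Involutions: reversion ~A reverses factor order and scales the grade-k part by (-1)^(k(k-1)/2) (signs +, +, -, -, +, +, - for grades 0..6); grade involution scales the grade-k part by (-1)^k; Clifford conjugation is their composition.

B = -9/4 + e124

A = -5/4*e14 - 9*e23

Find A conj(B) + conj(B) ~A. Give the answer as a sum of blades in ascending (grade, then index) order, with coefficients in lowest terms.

first term: 5/4*e2 + 45/16*e14 + 81/4*e23 + 9*e134
second term: -5/4*e2 - 45/16*e14 - 81/4*e23 + 9*e134
Answer: 18*e134


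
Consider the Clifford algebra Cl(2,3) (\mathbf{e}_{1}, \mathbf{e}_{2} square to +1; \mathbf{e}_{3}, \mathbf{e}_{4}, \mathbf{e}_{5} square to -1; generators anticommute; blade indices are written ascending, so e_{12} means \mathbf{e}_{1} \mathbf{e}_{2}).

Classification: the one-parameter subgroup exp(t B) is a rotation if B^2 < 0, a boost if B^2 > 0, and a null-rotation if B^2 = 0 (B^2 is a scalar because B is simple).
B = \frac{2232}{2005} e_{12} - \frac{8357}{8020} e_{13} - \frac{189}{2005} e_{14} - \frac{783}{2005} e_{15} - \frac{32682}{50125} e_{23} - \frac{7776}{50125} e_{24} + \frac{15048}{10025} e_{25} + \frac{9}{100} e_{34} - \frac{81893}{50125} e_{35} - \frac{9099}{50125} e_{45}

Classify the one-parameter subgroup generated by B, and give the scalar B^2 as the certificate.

B^2 term by term: the squares give (\frac{2232}{2005})^2*(e_{12})^2 + (-\frac{8357}{8020})^2*(e_{13})^2 + (-\frac{189}{2005})^2*(e_{14})^2 + (-\frac{783}{2005})^2*(e_{15})^2 + (-\frac{32682}{50125})^2*(e_{23})^2 + (-\frac{7776}{50125})^2*(e_{24})^2 + (\frac{15048}{10025})^2*(e_{25})^2 + (\frac{9}{100})^2*(e_{34})^2 + (-\frac{81893}{50125})^2*(e_{35})^2 + (-\frac{9099}{50125})^2*(e_{45})^2 = \frac{4981824}{4020025}*(-1) + \frac{69839449}{64320400}*(+1) + \frac{35721}{4020025}*(+1) + \frac{613089}{4020025}*(+1) + \frac{1068113124}{2512515625}*(+1) + \frac{60466176}{2512515625}*(+1) + \frac{226442304}{100500625}*(+1) + \frac{81}{10000}*(-1) + \frac{6706463449}{2512515625}*(-1) + \frac{82791801}{2512515625}*(-1) = 0 (each basis 2-blade squares to minus the product of its generators' squares); cross terms between blades sharing an index anticommute and cancel; the commuting (index-disjoint) pairs give grade-4 terms 2*c*c'*(blade product), which cancel blade by blade — e_{1234}: \frac{10044}{50125} - \frac{32492016}{100500625} + \frac{12353796}{100500625} = 0; e_{1235}: -\frac{365570352}{100500625} + \frac{62878068}{20100125} + \frac{51180012}{100500625} = 0; e_{1245}: -\frac{40617936}{100500625} + \frac{5688144}{20100125} + \frac{12177216}{100500625} = 0; e_{1345}: \frac{76040343}{201001250} - \frac{30955554}{100500625} - \frac{7047}{100250} = 0; e_{2345}: \frac{594747036}{2512515625} - \frac{1273599936}{2512515625} + \frac{67716}{250625} = 0 — confirming B is simple. So B^2 = 0.
Answer: null-rotation, certificate B^2 = 0. The invariant at work: B^2 = 0 is unchanged by conjugation, hence its sign classifies the subgroup whatever basis B is written in.


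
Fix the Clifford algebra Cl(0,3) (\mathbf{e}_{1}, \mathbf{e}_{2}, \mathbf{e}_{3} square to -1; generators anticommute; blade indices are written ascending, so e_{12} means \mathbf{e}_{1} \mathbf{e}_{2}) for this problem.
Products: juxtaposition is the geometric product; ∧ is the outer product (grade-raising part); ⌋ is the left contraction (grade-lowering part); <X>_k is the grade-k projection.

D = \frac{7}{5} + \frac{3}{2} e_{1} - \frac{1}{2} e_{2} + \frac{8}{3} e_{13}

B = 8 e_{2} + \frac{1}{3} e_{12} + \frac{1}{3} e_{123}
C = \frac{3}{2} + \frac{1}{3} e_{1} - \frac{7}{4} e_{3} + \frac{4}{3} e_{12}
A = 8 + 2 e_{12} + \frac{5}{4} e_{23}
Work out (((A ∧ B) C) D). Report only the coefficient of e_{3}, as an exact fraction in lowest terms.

step 1: 64 e_{2} + \frac{8}{3} e_{12} + \frac{8}{3} e_{123}
step 2: -\frac{32}{9} + \frac{256}{3} e_{1} + \frac{872}{9} e_{2} - \frac{32}{9} e_{3} - \frac{38}{3} e_{12} - \frac{1016}{9} e_{23} - \frac{2}{3} e_{123}
step 3: -\frac{1268}{15} + \frac{13273}{135} e_{1} + \frac{5249}{45} e_{2} - \frac{7924}{45} e_{3} + \frac{12866}{135} e_{12} - \frac{103}{27} e_{13} - \frac{963}{5} e_{23} - \frac{57866}{135} e_{123}
Answer: -\frac{7924}{45}


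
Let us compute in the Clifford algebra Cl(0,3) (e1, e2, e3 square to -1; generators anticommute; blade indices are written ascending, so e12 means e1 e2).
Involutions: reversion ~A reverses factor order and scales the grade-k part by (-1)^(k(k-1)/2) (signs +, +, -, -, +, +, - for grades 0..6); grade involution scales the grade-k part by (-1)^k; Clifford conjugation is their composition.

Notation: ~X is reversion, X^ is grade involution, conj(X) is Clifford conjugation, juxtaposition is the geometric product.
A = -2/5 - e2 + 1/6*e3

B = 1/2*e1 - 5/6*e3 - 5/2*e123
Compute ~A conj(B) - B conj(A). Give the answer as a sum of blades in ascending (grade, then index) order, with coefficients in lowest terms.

first term: -5/36 + 1/5*e1 - 1/3*e3 - 1/12*e12 + 31/12*e13 - 5/6*e23 + e123
second term: -5/36 - 1/5*e1 + 1/3*e3 + 1/12*e12 - 31/12*e13 + 5/6*e23 + e123
Answer: 2/5*e1 - 2/3*e3 - 1/6*e12 + 31/6*e13 - 5/3*e23


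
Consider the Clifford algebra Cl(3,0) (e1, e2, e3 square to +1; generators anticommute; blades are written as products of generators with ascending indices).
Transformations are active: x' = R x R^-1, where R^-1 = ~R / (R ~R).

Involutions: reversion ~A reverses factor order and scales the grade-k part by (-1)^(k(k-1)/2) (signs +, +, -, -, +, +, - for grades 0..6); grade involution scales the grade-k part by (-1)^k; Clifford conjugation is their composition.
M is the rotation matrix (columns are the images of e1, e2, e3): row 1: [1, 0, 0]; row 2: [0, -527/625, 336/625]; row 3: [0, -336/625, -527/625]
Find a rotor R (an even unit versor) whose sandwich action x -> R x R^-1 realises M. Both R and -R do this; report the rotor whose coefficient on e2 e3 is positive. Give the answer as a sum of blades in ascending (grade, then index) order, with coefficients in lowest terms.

Method: write R = a + b12*e1 e2 + b13*e1 e3 + b23*e2 e3 with a^2 + b12^2 + b13^2 + b23^2 = 1 (so R^-1 = ~R). Expanding the columns R e_j ~R gives tr M = 4a^2 - 1 and, from the antisymmetric part, M21 - M12 = -4a*b12, M13 - M31 = 4a*b13, M32 - M23 = -4a*b23.
Here tr M = -429/625, so a^2 = (1 + tr M)/4 = 49/625 and a = ±7/25. Taking a = 7/25: M21 - M12 = 0, M13 - M31 = 0, M32 - M23 = -672/625, giving b12 = 0, b13 = 0, b23 = 24/25, i.e. R = 7/25 + 24/25*e2 e3.
Its e2 e3 coefficient is already positive.
Answer: 7/25 + 24/25*e2 e3. Key observation: the double cover Spin(3) -> SO(3) sends R and -R to the same matrix (trace -429/625 here), so the stated sign of the e2 e3 coefficient is what selects one sheet.
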